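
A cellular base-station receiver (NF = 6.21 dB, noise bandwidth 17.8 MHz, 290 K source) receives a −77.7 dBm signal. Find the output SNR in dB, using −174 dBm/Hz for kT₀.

17.6 dB

Noise floor: N = −174 + 10 log₁₀(B) + NF
10 log₁₀(1.78×10⁷) = 72.5 dB
N = −174 + 72.5 + 6.21 = −95.29 dBm
SNR = P_sig − N = −77.7 − (−95.29) = 17.59 dB → 17.6 dB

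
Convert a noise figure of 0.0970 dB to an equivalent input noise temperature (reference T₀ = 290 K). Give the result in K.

6.55 K

F = 10^(0.0970/10) = 1.02259
T_e = (F − 1)·T₀ = (1.02259 − 1) × 290 = 6.55 K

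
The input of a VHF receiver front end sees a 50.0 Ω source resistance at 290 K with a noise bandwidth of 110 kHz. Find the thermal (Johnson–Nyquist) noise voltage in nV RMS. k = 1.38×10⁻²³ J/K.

V_n = √(4kTRB)
4kTRB = 4 × 1.38×10⁻²³ × 290 × 5.00×10¹ × 1.10×10⁵ = 8.80×10⁻¹⁴ V²
V_n = √(8.80×10⁻¹⁴) = 2.97×10⁻⁷ V = 297 nV

297 nV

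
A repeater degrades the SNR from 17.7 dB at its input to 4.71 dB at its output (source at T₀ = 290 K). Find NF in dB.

12.99 dB

NF (dB) = SNR_in(dB) − SNR_out(dB) when the source is at T₀
NF = 17.7 − 4.71 = 12.99 dB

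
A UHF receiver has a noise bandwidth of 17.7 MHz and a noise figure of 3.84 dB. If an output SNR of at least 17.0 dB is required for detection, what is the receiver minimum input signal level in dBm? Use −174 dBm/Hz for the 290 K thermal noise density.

Sensitivity = −174 + 10 log₁₀(B) + NF + SNR_min
= −174 + 72.48 + 3.84 + 17.0
= −80.68 dBm → −80.7 dBm

−80.7 dBm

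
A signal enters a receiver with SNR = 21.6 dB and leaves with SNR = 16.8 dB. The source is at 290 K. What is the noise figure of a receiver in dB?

NF (dB) = SNR_in(dB) − SNR_out(dB) when the source is at T₀
NF = 21.6 − 16.8 = 4.8 dB

4.8 dB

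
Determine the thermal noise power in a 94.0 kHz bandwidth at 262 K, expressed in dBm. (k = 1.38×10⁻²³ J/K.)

−124.7 dBm

P_n = kTB = 1.38×10⁻²³ × 262 × 9.40×10⁴ = 3.40×10⁻¹⁶ W
In dBm: 10 log₁₀(3.40×10⁻¹⁶ / 10⁻³) = −124.7 dBm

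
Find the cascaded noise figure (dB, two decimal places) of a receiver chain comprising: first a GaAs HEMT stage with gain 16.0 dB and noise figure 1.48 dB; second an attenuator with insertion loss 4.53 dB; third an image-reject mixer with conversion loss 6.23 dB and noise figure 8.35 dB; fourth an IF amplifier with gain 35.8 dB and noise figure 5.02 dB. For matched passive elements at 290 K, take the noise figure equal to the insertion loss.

4.01 dB

Convert to linear (a loss of L dB is a gain of −L dB): F_i = 10^(NF_i/10), G_i = 10^(G_i,dB/10)
  Stage 1: F_1 = 10^(1.48/10) = 1.406, G_1 = 10^(16.0/10) = 39.81
  Stage 2: F_2 = 10^(4.53/10) = 2.838, G_2 = 10^(−4.53/10) = 0.3524
  Stage 3: F_3 = 10^(8.35/10) = 6.839, G_3 = 10^(−6.23/10) = 0.2382
  Stage 4: F_4 = 10^(5.02/10) = 3.177, G_4 = 10^(35.8/10) = 3802
Friis cascade:
  F = 1.406 + (2.838 − 1)/39.81 + (6.839 − 1)/14.03 + (3.177 − 1)/3.342 = 2.520
NF = 10 log₁₀(2.520) = 4.01 dB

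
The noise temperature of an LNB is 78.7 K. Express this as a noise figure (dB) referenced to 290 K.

1.04 dB

F = 1 + T_e/T₀ = 1 + 78.7/290 = 1.27138
NF = 10 log₁₀(1.27138) = 1.04 dB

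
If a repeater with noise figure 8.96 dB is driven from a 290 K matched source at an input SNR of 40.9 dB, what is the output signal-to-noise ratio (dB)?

By definition F = SNR_in/SNR_out, so in dB: SNR_out = SNR_in − NF
SNR_out = 40.9 − 8.96 = 31.94 dB

31.94 dB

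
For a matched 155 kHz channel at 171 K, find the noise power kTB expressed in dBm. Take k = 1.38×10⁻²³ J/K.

−124.4 dBm

P_n = kTB = 1.38×10⁻²³ × 171 × 1.55×10⁵ = 3.66×10⁻¹⁶ W
In dBm: 10 log₁₀(3.66×10⁻¹⁶ / 10⁻³) = −124.4 dBm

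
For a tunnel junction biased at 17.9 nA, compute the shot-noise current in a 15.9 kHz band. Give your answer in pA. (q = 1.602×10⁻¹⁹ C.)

I_n = √(2qI·B)
2qI·B = 2 × 1.602×10⁻¹⁹ × 1.79×10⁻⁸ × 1.59×10⁴ = 9.12×10⁻²³ A²
I_n = √(9.12×10⁻²³) = 9.55×10⁻¹² A = 9.55 pA

9.55 pA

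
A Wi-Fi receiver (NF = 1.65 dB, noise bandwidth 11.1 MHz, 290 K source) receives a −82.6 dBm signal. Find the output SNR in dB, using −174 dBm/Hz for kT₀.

19.3 dB

Noise floor: N = −174 + 10 log₁₀(B) + NF
10 log₁₀(1.11×10⁷) = 70.45 dB
N = −174 + 70.45 + 1.65 = −101.90 dBm
SNR = P_sig − N = −82.6 − (−101.90) = 19.30 dB → 19.3 dB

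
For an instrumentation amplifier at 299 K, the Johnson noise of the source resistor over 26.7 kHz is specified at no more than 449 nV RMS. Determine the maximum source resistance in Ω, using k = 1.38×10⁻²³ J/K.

457 Ω

Johnson–Nyquist: V_n = √(4kTRB) ⇒ R = V_n² / (4kTB)
4kTB = 4 × 1.38×10⁻²³ × 299 × 2.67×10⁴ = 4.41×10⁻¹⁶
R = (4.49×10⁻⁷)² / 4.41×10⁻¹⁶ = 4.57×10² Ω = 457 Ω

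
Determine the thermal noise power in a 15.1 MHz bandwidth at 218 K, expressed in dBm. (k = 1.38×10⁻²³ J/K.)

P_n = kTB = 1.38×10⁻²³ × 218 × 1.51×10⁷ = 4.54×10⁻¹⁴ W
In dBm: 10 log₁₀(4.54×10⁻¹⁴ / 10⁻³) = −103.4 dBm

−103.4 dBm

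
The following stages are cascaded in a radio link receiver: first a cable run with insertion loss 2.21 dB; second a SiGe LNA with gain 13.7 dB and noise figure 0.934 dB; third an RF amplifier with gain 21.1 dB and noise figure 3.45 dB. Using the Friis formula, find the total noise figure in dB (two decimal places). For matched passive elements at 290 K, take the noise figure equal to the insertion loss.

3.32 dB

Convert to linear (a loss of L dB is a gain of −L dB): F_i = 10^(NF_i/10), G_i = 10^(G_i,dB/10)
  Stage 1: F_1 = 10^(2.21/10) = 1.663, G_1 = 10^(−2.21/10) = 0.6012
  Stage 2: F_2 = 10^(0.934/10) = 1.240, G_2 = 10^(13.7/10) = 23.44
  Stage 3: F_3 = 10^(3.45/10) = 2.213, G_3 = 10^(21.1/10) = 128.8
Friis cascade:
  F = 1.663 + (1.240 − 1)/0.6012 + (2.213 − 1)/14.09 = 2.149
NF = 10 log₁₀(2.149) = 3.32 dB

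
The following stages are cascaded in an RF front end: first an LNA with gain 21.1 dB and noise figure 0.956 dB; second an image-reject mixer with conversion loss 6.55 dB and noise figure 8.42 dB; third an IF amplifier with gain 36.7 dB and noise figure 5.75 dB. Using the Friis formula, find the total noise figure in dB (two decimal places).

Convert to linear (a loss of L dB is a gain of −L dB): F_i = 10^(NF_i/10), G_i = 10^(G_i,dB/10)
  Stage 1: F_1 = 10^(0.956/10) = 1.246, G_1 = 10^(21.1/10) = 128.8
  Stage 2: F_2 = 10^(8.42/10) = 6.950, G_2 = 10^(−6.55/10) = 0.2213
  Stage 3: F_3 = 10^(5.75/10) = 3.758, G_3 = 10^(36.7/10) = 4677
Friis cascade:
  F = 1.246 + (6.950 − 1)/128.8 + (3.758 − 1)/28.51 = 1.389
NF = 10 log₁₀(1.389) = 1.43 dB

1.43 dB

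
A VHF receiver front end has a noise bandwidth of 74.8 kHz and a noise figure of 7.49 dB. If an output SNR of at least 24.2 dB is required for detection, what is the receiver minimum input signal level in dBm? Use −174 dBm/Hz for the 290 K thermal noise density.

−93.6 dBm

Sensitivity = −174 + 10 log₁₀(B) + NF + SNR_min
= −174 + 48.74 + 7.49 + 24.2
= −93.57 dBm → −93.6 dBm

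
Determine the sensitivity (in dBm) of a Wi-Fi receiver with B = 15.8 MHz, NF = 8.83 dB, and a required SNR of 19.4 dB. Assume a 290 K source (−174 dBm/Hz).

−73.8 dBm

Sensitivity = −174 + 10 log₁₀(B) + NF + SNR_min
= −174 + 71.99 + 8.83 + 19.4
= −73.78 dBm → −73.8 dBm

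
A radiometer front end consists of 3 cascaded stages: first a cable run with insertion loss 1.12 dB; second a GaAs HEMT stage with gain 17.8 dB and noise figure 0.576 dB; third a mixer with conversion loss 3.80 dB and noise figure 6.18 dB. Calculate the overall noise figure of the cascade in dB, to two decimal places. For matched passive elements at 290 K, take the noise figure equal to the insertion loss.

1.89 dB

Convert to linear (a loss of L dB is a gain of −L dB): F_i = 10^(NF_i/10), G_i = 10^(G_i,dB/10)
  Stage 1: F_1 = 10^(1.12/10) = 1.294, G_1 = 10^(−1.12/10) = 0.7727
  Stage 2: F_2 = 10^(0.576/10) = 1.142, G_2 = 10^(17.8/10) = 60.26
  Stage 3: F_3 = 10^(6.18/10) = 4.150, G_3 = 10^(−3.80/10) = 0.4169
Friis cascade:
  F = 1.294 + (1.142 − 1)/0.7727 + (4.150 − 1)/46.56 = 1.545
NF = 10 log₁₀(1.545) = 1.89 dB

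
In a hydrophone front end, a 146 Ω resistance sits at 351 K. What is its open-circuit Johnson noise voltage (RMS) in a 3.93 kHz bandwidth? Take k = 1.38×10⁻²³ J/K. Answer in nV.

V_n = √(4kTRB)
4kTRB = 4 × 1.38×10⁻²³ × 351 × 1.46×10² × 3.93×10³ = 1.11×10⁻¹⁴ V²
V_n = √(1.11×10⁻¹⁴) = 1.05×10⁻⁷ V = 105 nV

105 nV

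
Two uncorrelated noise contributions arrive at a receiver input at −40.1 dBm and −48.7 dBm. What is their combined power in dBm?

Convert to linear, add, convert back:
P₁ = 9.77×10⁻⁸ W, P₂ = 1.35×10⁻⁸ W
P_tot = 1.11×10⁻⁷ W → 10 log₁₀(P_tot / 10⁻³) = −39.5 dBm

−39.5 dBm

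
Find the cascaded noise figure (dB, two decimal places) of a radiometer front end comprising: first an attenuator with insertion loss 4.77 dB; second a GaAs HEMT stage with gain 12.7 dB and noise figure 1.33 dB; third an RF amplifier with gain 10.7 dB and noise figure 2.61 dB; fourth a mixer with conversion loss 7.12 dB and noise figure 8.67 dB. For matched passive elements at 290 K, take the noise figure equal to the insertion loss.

6.33 dB

Convert to linear (a loss of L dB is a gain of −L dB): F_i = 10^(NF_i/10), G_i = 10^(G_i,dB/10)
  Stage 1: F_1 = 10^(4.77/10) = 2.999, G_1 = 10^(−4.77/10) = 0.3334
  Stage 2: F_2 = 10^(1.33/10) = 1.358, G_2 = 10^(12.7/10) = 18.62
  Stage 3: F_3 = 10^(2.61/10) = 1.824, G_3 = 10^(10.7/10) = 11.75
  Stage 4: F_4 = 10^(8.67/10) = 7.362, G_4 = 10^(−7.12/10) = 0.1941
Friis cascade:
  F = 2.999 + (1.358 − 1)/0.3334 + (1.824 − 1)/6.209 + (7.362 − 1)/72.95 = 4.294
NF = 10 log₁₀(4.294) = 6.33 dB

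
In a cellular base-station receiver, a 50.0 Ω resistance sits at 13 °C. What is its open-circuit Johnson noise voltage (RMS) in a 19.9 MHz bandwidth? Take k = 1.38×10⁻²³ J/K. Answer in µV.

T = 13 °C + 273.15 = 286.15 K
V_n = √(4kTRB)
4kTRB = 4 × 1.38×10⁻²³ × 286.15 × 5.00×10¹ × 1.99×10⁷ = 1.57×10⁻¹¹ V²
V_n = √(1.57×10⁻¹¹) = 3.96×10⁻⁶ V = 3.96 µV

3.96 µV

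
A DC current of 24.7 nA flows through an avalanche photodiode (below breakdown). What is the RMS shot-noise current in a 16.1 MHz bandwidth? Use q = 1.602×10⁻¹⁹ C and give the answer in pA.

I_n = √(2qI·B)
2qI·B = 2 × 1.602×10⁻¹⁹ × 2.47×10⁻⁸ × 1.61×10⁷ = 1.27×10⁻¹⁹ A²
I_n = √(1.27×10⁻¹⁹) = 3.57×10⁻¹⁰ A = 357 pA

357 pA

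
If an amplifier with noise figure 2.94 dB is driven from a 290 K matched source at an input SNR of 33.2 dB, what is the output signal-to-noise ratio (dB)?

30.26 dB

By definition F = SNR_in/SNR_out, so in dB: SNR_out = SNR_in − NF
SNR_out = 33.2 − 2.94 = 30.26 dB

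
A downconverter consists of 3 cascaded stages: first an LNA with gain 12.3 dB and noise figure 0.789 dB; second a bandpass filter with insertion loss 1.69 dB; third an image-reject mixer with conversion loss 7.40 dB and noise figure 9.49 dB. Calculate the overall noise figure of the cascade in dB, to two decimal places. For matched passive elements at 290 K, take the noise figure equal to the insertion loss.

2.82 dB

Convert to linear (a loss of L dB is a gain of −L dB): F_i = 10^(NF_i/10), G_i = 10^(G_i,dB/10)
  Stage 1: F_1 = 10^(0.789/10) = 1.199, G_1 = 10^(12.3/10) = 16.98
  Stage 2: F_2 = 10^(1.69/10) = 1.476, G_2 = 10^(−1.69/10) = 0.6776
  Stage 3: F_3 = 10^(9.49/10) = 8.892, G_3 = 10^(−7.40/10) = 0.1820
Friis cascade:
  F = 1.199 + (1.476 − 1)/16.98 + (8.892 − 1)/11.51 = 1.913
NF = 10 log₁₀(1.913) = 2.82 dB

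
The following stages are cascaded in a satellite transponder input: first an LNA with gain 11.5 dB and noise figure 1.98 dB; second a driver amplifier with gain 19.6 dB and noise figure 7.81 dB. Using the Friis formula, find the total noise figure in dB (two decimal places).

Convert to linear (a loss of L dB is a gain of −L dB): F_i = 10^(NF_i/10), G_i = 10^(G_i,dB/10)
  Stage 1: F_1 = 10^(1.98/10) = 1.578, G_1 = 10^(11.5/10) = 14.13
  Stage 2: F_2 = 10^(7.81/10) = 6.039, G_2 = 10^(19.6/10) = 91.20
Friis cascade:
  F = 1.578 + (6.039 − 1)/14.13 = 1.934
NF = 10 log₁₀(1.934) = 2.87 dB

2.87 dB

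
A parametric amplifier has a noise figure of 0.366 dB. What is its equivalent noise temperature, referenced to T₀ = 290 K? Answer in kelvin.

25.5 K

F = 10^(0.366/10) = 1.08793
T_e = (F − 1)·T₀ = (1.08793 − 1) × 290 = 25.5 K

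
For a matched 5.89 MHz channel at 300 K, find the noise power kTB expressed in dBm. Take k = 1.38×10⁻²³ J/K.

P_n = kTB = 1.38×10⁻²³ × 300 × 5.89×10⁶ = 2.44×10⁻¹⁴ W
In dBm: 10 log₁₀(2.44×10⁻¹⁴ / 10⁻³) = −106.1 dBm

−106.1 dBm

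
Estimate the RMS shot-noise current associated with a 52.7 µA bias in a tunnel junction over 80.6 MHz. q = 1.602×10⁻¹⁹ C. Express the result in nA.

36.9 nA

I_n = √(2qI·B)
2qI·B = 2 × 1.602×10⁻¹⁹ × 5.27×10⁻⁵ × 8.06×10⁷ = 1.36×10⁻¹⁵ A²
I_n = √(1.36×10⁻¹⁵) = 3.69×10⁻⁸ A = 36.9 nA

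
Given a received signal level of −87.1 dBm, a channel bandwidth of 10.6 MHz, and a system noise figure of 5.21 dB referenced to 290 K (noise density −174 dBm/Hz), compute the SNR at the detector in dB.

11.4 dB

Noise floor: N = −174 + 10 log₁₀(B) + NF
10 log₁₀(1.06×10⁷) = 70.25 dB
N = −174 + 70.25 + 5.21 = −98.54 dBm
SNR = P_sig − N = −87.1 − (−98.54) = 11.44 dB → 11.4 dB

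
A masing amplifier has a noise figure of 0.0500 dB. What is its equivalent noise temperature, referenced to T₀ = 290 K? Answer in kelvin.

F = 10^(0.0500/10) = 1.01158
T_e = (F − 1)·T₀ = (1.01158 − 1) × 290 = 3.36 K

3.36 K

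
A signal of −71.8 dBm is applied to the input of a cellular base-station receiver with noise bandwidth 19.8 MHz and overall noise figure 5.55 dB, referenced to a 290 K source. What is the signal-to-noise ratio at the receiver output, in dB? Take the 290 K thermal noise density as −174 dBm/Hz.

Noise floor: N = −174 + 10 log₁₀(B) + NF
10 log₁₀(1.98×10⁷) = 72.97 dB
N = −174 + 72.97 + 5.55 = −95.48 dBm
SNR = P_sig − N = −71.8 − (−95.48) = 23.68 dB → 23.7 dB

23.7 dB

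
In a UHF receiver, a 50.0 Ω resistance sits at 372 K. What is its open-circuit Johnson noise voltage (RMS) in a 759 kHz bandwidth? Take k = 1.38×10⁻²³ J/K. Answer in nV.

V_n = √(4kTRB)
4kTRB = 4 × 1.38×10⁻²³ × 372 × 5.00×10¹ × 7.59×10⁵ = 7.79×10⁻¹³ V²
V_n = √(7.79×10⁻¹³) = 8.83×10⁻⁷ V = 883 nV

883 nV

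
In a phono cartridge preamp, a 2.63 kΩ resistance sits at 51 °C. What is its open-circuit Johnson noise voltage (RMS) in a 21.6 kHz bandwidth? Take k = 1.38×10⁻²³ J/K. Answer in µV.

1.01 µV

T = 51 °C + 273.15 = 324.15 K
V_n = √(4kTRB)
4kTRB = 4 × 1.38×10⁻²³ × 324.15 × 2.63×10³ × 2.16×10⁴ = 1.02×10⁻¹² V²
V_n = √(1.02×10⁻¹²) = 1.01×10⁻⁶ V = 1.01 µV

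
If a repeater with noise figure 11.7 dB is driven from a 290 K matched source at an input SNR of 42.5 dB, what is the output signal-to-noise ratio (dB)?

By definition F = SNR_in/SNR_out, so in dB: SNR_out = SNR_in − NF
SNR_out = 42.5 − 11.7 = 30.8 dB

30.8 dB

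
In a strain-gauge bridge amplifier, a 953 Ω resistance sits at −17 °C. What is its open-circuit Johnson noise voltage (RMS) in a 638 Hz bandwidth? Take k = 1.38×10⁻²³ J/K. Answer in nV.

92.7 nV

T = −17 °C + 273.15 = 256.15 K
V_n = √(4kTRB)
4kTRB = 4 × 1.38×10⁻²³ × 256.15 × 9.53×10² × 6.38×10² = 8.60×10⁻¹⁵ V²
V_n = √(8.60×10⁻¹⁵) = 9.27×10⁻⁸ V = 92.7 nV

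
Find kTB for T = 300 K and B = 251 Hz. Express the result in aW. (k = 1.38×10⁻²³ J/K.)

1.04 aW

P_n = kTB = 1.38×10⁻²³ × 300 × 2.51×10² = 1.04×10⁻¹⁸ W = 1.04 aW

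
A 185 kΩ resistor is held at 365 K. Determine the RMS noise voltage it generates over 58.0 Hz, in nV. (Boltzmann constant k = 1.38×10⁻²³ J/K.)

465 nV

V_n = √(4kTRB)
4kTRB = 4 × 1.38×10⁻²³ × 365 × 1.85×10⁵ × 5.80×10¹ = 2.16×10⁻¹³ V²
V_n = √(2.16×10⁻¹³) = 4.65×10⁻⁷ V = 465 nV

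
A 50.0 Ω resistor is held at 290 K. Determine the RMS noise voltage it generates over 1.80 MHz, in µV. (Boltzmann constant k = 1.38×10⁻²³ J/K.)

V_n = √(4kTRB)
4kTRB = 4 × 1.38×10⁻²³ × 290 × 5.00×10¹ × 1.80×10⁶ = 1.44×10⁻¹² V²
V_n = √(1.44×10⁻¹²) = 1.20×10⁻⁶ V = 1.20 µV

1.20 µV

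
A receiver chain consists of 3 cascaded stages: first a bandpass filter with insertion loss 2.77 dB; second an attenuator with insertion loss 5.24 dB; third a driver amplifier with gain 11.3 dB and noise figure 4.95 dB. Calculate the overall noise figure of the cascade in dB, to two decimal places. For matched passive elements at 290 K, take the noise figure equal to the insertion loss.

Convert to linear (a loss of L dB is a gain of −L dB): F_i = 10^(NF_i/10), G_i = 10^(G_i,dB/10)
  Stage 1: F_1 = 10^(2.77/10) = 1.892, G_1 = 10^(−2.77/10) = 0.5284
  Stage 2: F_2 = 10^(5.24/10) = 3.342, G_2 = 10^(−5.24/10) = 0.2992
  Stage 3: F_3 = 10^(4.95/10) = 3.126, G_3 = 10^(11.3/10) = 13.49
Friis cascade:
  F = 1.892 + (3.342 − 1)/0.5284 + (3.126 − 1)/0.1581 = 19.77
NF = 10 log₁₀(19.77) = 12.96 dB

12.96 dB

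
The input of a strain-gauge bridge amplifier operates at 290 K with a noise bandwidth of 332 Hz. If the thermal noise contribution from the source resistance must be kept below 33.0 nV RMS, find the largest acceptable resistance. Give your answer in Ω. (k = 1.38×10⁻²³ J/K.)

205 Ω

Johnson–Nyquist: V_n = √(4kTRB) ⇒ R = V_n² / (4kTB)
4kTB = 4 × 1.38×10⁻²³ × 290 × 3.32×10² = 5.31×10⁻¹⁸
R = (3.30×10⁻⁸)² / 5.31×10⁻¹⁸ = 2.05×10² Ω = 205 Ω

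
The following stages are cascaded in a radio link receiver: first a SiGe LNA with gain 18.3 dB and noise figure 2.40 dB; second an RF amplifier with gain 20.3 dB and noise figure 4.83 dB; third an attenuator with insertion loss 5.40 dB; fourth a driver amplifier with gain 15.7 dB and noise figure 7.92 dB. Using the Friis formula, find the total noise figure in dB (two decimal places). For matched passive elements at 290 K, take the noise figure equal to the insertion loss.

Convert to linear (a loss of L dB is a gain of −L dB): F_i = 10^(NF_i/10), G_i = 10^(G_i,dB/10)
  Stage 1: F_1 = 10^(2.40/10) = 1.738, G_1 = 10^(18.3/10) = 67.61
  Stage 2: F_2 = 10^(4.83/10) = 3.041, G_2 = 10^(20.3/10) = 107.2
  Stage 3: F_3 = 10^(5.40/10) = 3.467, G_3 = 10^(−5.40/10) = 0.2884
  Stage 4: F_4 = 10^(7.92/10) = 6.194, G_4 = 10^(15.7/10) = 37.15
Friis cascade:
  F = 1.738 + (3.041 − 1)/67.61 + (3.467 − 1)/7244 + (6.194 − 1)/2089 = 1.771
NF = 10 log₁₀(1.771) = 2.48 dB

2.48 dB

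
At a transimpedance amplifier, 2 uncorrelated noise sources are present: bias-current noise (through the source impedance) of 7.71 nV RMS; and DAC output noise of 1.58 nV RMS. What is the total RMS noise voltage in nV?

Uncorrelated sources add in power (mean-square): V_tot = √(ΣV_i²)
V_tot = √[(7.71×10⁻⁹)² + (1.58×10⁻⁹)²] = 7.87×10⁻⁹ V = 7.87 nV

7.87 nV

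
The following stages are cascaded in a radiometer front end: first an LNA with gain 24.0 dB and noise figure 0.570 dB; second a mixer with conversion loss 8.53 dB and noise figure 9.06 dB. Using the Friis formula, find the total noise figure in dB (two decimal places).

Convert to linear (a loss of L dB is a gain of −L dB): F_i = 10^(NF_i/10), G_i = 10^(G_i,dB/10)
  Stage 1: F_1 = 10^(0.570/10) = 1.140, G_1 = 10^(24.0/10) = 251.2
  Stage 2: F_2 = 10^(9.06/10) = 8.054, G_2 = 10^(−8.53/10) = 0.1403
Friis cascade:
  F = 1.140 + (8.054 − 1)/251.2 = 1.168
NF = 10 log₁₀(1.168) = 0.68 dB

0.68 dB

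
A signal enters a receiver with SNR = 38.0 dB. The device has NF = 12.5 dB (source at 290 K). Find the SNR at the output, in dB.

25.5 dB

By definition F = SNR_in/SNR_out, so in dB: SNR_out = SNR_in − NF
SNR_out = 38.0 − 12.5 = 25.5 dB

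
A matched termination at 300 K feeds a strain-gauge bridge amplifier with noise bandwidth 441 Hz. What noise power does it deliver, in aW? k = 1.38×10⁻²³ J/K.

1.83 aW

P_n = kTB = 1.38×10⁻²³ × 300 × 4.41×10² = 1.83×10⁻¹⁸ W = 1.83 aW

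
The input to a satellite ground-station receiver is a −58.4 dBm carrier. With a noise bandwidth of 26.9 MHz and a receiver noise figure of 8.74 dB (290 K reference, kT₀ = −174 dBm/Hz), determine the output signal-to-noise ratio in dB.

32.6 dB

Noise floor: N = −174 + 10 log₁₀(B) + NF
10 log₁₀(2.69×10⁷) = 74.3 dB
N = −174 + 74.3 + 8.74 = −90.96 dBm
SNR = P_sig − N = −58.4 − (−90.96) = 32.56 dB → 32.6 dB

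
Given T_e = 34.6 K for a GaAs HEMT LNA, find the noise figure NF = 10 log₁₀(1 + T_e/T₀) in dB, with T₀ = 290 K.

F = 1 + T_e/T₀ = 1 + 34.6/290 = 1.11931
NF = 10 log₁₀(1.11931) = 0.490 dB

0.490 dB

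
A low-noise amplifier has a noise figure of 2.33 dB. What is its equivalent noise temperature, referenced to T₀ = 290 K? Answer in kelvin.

F = 10^(2.33/10) = 1.71002
T_e = (F − 1)·T₀ = (1.71002 − 1) × 290 = 206 K

206 K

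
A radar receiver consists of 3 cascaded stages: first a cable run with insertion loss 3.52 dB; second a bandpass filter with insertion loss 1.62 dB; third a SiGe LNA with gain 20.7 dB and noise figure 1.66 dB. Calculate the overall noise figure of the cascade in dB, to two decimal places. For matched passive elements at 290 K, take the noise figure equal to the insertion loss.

6.80 dB

Convert to linear (a loss of L dB is a gain of −L dB): F_i = 10^(NF_i/10), G_i = 10^(G_i,dB/10)
  Stage 1: F_1 = 10^(3.52/10) = 2.249, G_1 = 10^(−3.52/10) = 0.4446
  Stage 2: F_2 = 10^(1.62/10) = 1.452, G_2 = 10^(−1.62/10) = 0.6887
  Stage 3: F_3 = 10^(1.66/10) = 1.466, G_3 = 10^(20.7/10) = 117.5
Friis cascade:
  F = 2.249 + (1.452 − 1)/0.4446 + (1.466 − 1)/0.3062 = 4.786
NF = 10 log₁₀(4.786) = 6.80 dB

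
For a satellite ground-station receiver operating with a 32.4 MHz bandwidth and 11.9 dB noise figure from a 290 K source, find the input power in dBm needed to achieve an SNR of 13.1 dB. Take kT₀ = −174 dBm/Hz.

−73.9 dBm

Sensitivity = −174 + 10 log₁₀(B) + NF + SNR_min
= −174 + 75.11 + 11.9 + 13.1
= −73.89 dBm → −73.9 dBm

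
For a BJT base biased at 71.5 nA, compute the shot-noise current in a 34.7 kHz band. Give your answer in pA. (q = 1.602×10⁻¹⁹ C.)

28.2 pA

I_n = √(2qI·B)
2qI·B = 2 × 1.602×10⁻¹⁹ × 7.15×10⁻⁸ × 3.47×10⁴ = 7.95×10⁻²² A²
I_n = √(7.95×10⁻²²) = 2.82×10⁻¹¹ A = 28.2 pA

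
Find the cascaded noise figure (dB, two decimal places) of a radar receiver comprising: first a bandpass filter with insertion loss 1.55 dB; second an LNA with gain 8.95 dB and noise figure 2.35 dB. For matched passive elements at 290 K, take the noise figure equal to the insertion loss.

Convert to linear (a loss of L dB is a gain of −L dB): F_i = 10^(NF_i/10), G_i = 10^(G_i,dB/10)
  Stage 1: F_1 = 10^(1.55/10) = 1.429, G_1 = 10^(−1.55/10) = 0.6998
  Stage 2: F_2 = 10^(2.35/10) = 1.718, G_2 = 10^(8.95/10) = 7.852
Friis cascade:
  F = 1.429 + (1.718 − 1)/0.6998 = 2.455
NF = 10 log₁₀(2.455) = 3.90 dB

3.90 dB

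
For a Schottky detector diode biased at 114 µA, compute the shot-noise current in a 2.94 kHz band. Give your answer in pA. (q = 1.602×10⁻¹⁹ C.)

328 pA

I_n = √(2qI·B)
2qI·B = 2 × 1.602×10⁻¹⁹ × 1.14×10⁻⁴ × 2.94×10³ = 1.07×10⁻¹⁹ A²
I_n = √(1.07×10⁻¹⁹) = 3.28×10⁻¹⁰ A = 328 pA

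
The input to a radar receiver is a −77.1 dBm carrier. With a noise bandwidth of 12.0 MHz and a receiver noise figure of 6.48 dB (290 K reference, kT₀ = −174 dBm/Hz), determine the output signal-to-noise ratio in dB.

Noise floor: N = −174 + 10 log₁₀(B) + NF
10 log₁₀(1.20×10⁷) = 70.79 dB
N = −174 + 70.79 + 6.48 = −96.73 dBm
SNR = P_sig − N = −77.1 − (−96.73) = 19.63 dB → 19.6 dB

19.6 dB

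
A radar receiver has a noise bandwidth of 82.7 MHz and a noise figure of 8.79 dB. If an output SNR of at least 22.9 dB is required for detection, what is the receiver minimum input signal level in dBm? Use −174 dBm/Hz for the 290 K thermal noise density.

Sensitivity = −174 + 10 log₁₀(B) + NF + SNR_min
= −174 + 79.18 + 8.79 + 22.9
= −63.13 dBm → −63.1 dBm

−63.1 dBm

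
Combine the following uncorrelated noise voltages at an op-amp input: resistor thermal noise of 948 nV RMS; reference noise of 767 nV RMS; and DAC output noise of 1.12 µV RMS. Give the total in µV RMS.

Uncorrelated sources add in power (mean-square): V_tot = √(ΣV_i²)
V_tot = √[(9.48×10⁻⁷)² + (7.67×10⁻⁷)² + (1.12×10⁻⁶)²] = 1.66×10⁻⁶ V = 1.66 µV

1.66 µV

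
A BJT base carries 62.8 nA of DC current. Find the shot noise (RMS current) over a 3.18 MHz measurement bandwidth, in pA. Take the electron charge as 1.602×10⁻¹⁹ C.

I_n = √(2qI·B)
2qI·B = 2 × 1.602×10⁻¹⁹ × 6.28×10⁻⁸ × 3.18×10⁶ = 6.40×10⁻²⁰ A²
I_n = √(6.40×10⁻²⁰) = 2.53×10⁻¹⁰ A = 253 pA

253 pA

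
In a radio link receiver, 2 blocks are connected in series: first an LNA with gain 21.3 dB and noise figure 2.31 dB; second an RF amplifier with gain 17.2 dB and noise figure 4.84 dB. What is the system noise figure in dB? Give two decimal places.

Convert to linear (a loss of L dB is a gain of −L dB): F_i = 10^(NF_i/10), G_i = 10^(G_i,dB/10)
  Stage 1: F_1 = 10^(2.31/10) = 1.702, G_1 = 10^(21.3/10) = 134.9
  Stage 2: F_2 = 10^(4.84/10) = 3.048, G_2 = 10^(17.2/10) = 52.48
Friis cascade:
  F = 1.702 + (3.048 − 1)/134.9 = 1.717
NF = 10 log₁₀(1.717) = 2.35 dB

2.35 dB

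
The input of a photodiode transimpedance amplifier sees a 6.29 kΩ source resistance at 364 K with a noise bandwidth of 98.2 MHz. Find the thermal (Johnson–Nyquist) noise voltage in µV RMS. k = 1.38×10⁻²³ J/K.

V_n = √(4kTRB)
4kTRB = 4 × 1.38×10⁻²³ × 364 × 6.29×10³ × 9.82×10⁷ = 1.24×10⁻⁸ V²
V_n = √(1.24×10⁻⁸) = 1.11×10⁻⁴ V = 111 µV

111 µV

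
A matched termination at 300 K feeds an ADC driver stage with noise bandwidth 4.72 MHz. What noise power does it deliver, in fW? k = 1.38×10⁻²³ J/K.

19.5 fW

P_n = kTB = 1.38×10⁻²³ × 300 × 4.72×10⁶ = 1.95×10⁻¹⁴ W = 19.5 fW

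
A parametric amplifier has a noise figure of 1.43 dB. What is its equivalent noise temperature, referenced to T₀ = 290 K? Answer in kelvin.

113 K

F = 10^(1.43/10) = 1.38995
T_e = (F − 1)·T₀ = (1.38995 − 1) × 290 = 113 K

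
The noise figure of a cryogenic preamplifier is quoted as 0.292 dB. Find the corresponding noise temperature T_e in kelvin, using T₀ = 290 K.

F = 10^(0.292/10) = 1.06955
T_e = (F − 1)·T₀ = (1.06955 − 1) × 290 = 20.2 K

20.2 K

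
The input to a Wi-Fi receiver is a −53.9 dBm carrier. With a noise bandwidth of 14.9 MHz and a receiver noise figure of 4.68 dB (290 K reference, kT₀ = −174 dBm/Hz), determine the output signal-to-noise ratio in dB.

43.7 dB

Noise floor: N = −174 + 10 log₁₀(B) + NF
10 log₁₀(1.49×10⁷) = 71.73 dB
N = −174 + 71.73 + 4.68 = −97.59 dBm
SNR = P_sig − N = −53.9 − (−97.59) = 43.69 dB → 43.7 dB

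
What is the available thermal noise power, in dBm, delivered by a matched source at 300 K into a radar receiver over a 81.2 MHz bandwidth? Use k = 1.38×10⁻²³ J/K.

−94.7 dBm

P_n = kTB = 1.38×10⁻²³ × 300 × 8.12×10⁷ = 3.36×10⁻¹³ W
In dBm: 10 log₁₀(3.36×10⁻¹³ / 10⁻³) = −94.7 dBm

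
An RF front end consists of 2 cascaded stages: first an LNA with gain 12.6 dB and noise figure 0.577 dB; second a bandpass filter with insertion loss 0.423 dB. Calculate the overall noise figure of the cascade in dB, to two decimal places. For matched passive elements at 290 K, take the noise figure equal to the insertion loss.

0.60 dB

Convert to linear (a loss of L dB is a gain of −L dB): F_i = 10^(NF_i/10), G_i = 10^(G_i,dB/10)
  Stage 1: F_1 = 10^(0.577/10) = 1.142, G_1 = 10^(12.6/10) = 18.20
  Stage 2: F_2 = 10^(0.423/10) = 1.102, G_2 = 10^(−0.423/10) = 0.9072
Friis cascade:
  F = 1.142 + (1.102 − 1)/18.20 = 1.148
NF = 10 log₁₀(1.148) = 0.60 dB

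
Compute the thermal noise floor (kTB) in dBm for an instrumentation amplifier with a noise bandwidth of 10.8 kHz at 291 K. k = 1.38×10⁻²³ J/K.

−133.6 dBm

P_n = kTB = 1.38×10⁻²³ × 291 × 1.08×10⁴ = 4.34×10⁻¹⁷ W
In dBm: 10 log₁₀(4.34×10⁻¹⁷ / 10⁻³) = −133.6 dBm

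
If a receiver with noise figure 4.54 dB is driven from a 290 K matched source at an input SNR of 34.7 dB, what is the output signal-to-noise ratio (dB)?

By definition F = SNR_in/SNR_out, so in dB: SNR_out = SNR_in − NF
SNR_out = 34.7 − 4.54 = 30.16 dB

30.16 dB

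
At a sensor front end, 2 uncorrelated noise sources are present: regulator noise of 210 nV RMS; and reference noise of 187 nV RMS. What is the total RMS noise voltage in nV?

Uncorrelated sources add in power (mean-square): V_tot = √(ΣV_i²)
V_tot = √[(2.10×10⁻⁷)² + (1.87×10⁻⁷)²] = 2.81×10⁻⁷ V = 281 nV

281 nV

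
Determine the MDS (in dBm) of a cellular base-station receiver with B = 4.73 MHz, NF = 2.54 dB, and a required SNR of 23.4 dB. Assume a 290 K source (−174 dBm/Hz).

Sensitivity = −174 + 10 log₁₀(B) + NF + SNR_min
= −174 + 66.75 + 2.54 + 23.4
= −81.31 dBm → −81.3 dBm

−81.3 dBm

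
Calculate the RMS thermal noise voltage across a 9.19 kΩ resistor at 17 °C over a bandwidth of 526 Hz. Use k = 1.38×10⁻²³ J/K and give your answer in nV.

T = 17 °C + 273.15 = 290.15 K
V_n = √(4kTRB)
4kTRB = 4 × 1.38×10⁻²³ × 290.15 × 9.19×10³ × 5.26×10² = 7.74×10⁻¹⁴ V²
V_n = √(7.74×10⁻¹⁴) = 2.78×10⁻⁷ V = 278 nV

278 nV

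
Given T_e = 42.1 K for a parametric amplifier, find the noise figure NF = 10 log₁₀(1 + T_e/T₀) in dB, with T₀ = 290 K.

F = 1 + T_e/T₀ = 1 + 42.1/290 = 1.14517
NF = 10 log₁₀(1.14517) = 0.589 dB

0.589 dB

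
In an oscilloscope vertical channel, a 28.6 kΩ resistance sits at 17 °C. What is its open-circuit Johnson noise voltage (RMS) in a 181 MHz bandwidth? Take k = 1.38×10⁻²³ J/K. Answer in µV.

288 µV

T = 17 °C + 273.15 = 290.15 K
V_n = √(4kTRB)
4kTRB = 4 × 1.38×10⁻²³ × 290.15 × 2.86×10⁴ × 1.81×10⁸ = 8.29×10⁻⁸ V²
V_n = √(8.29×10⁻⁸) = 2.88×10⁻⁴ V = 288 µV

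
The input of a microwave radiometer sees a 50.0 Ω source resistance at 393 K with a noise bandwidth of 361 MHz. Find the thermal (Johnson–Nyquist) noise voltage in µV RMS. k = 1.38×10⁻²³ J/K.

19.8 µV

V_n = √(4kTRB)
4kTRB = 4 × 1.38×10⁻²³ × 393 × 5.00×10¹ × 3.61×10⁸ = 3.92×10⁻¹⁰ V²
V_n = √(3.92×10⁻¹⁰) = 1.98×10⁻⁵ V = 19.8 µV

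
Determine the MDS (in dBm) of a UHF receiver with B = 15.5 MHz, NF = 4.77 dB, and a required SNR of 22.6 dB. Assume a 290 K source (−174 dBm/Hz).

−74.7 dBm

Sensitivity = −174 + 10 log₁₀(B) + NF + SNR_min
= −174 + 71.9 + 4.77 + 22.6
= −74.73 dBm → −74.7 dBm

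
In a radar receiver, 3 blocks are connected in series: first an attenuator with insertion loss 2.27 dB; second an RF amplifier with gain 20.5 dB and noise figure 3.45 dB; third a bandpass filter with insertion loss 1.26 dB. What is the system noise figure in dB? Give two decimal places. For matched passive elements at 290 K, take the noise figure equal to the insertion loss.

5.73 dB

Convert to linear (a loss of L dB is a gain of −L dB): F_i = 10^(NF_i/10), G_i = 10^(G_i,dB/10)
  Stage 1: F_1 = 10^(2.27/10) = 1.687, G_1 = 10^(−2.27/10) = 0.5929
  Stage 2: F_2 = 10^(3.45/10) = 2.213, G_2 = 10^(20.5/10) = 112.2
  Stage 3: F_3 = 10^(1.26/10) = 1.337, G_3 = 10^(−1.26/10) = 0.7482
Friis cascade:
  F = 1.687 + (2.213 − 1)/0.5929 + (1.337 − 1)/66.53 = 3.738
NF = 10 log₁₀(3.738) = 5.73 dB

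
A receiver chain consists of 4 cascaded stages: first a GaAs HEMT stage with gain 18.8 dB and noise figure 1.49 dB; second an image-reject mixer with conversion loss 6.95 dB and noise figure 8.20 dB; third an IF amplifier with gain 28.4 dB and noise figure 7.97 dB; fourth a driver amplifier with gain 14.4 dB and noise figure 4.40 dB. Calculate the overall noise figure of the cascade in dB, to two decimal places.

2.62 dB

Convert to linear (a loss of L dB is a gain of −L dB): F_i = 10^(NF_i/10), G_i = 10^(G_i,dB/10)
  Stage 1: F_1 = 10^(1.49/10) = 1.409, G_1 = 10^(18.8/10) = 75.86
  Stage 2: F_2 = 10^(8.20/10) = 6.607, G_2 = 10^(−6.95/10) = 0.2018
  Stage 3: F_3 = 10^(7.97/10) = 6.266, G_3 = 10^(28.4/10) = 691.8
  Stage 4: F_4 = 10^(4.40/10) = 2.754, G_4 = 10^(14.4/10) = 27.54
Friis cascade:
  F = 1.409 + (6.607 − 1)/75.86 + (6.266 − 1)/15.31 + (2.754 − 1)/1.059×10⁴ = 1.827
NF = 10 log₁₀(1.827) = 2.62 dB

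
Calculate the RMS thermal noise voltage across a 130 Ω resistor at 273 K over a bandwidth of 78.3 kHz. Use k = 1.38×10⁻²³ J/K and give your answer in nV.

392 nV

V_n = √(4kTRB)
4kTRB = 4 × 1.38×10⁻²³ × 273 × 1.30×10² × 7.83×10⁴ = 1.53×10⁻¹³ V²
V_n = √(1.53×10⁻¹³) = 3.92×10⁻⁷ V = 392 nV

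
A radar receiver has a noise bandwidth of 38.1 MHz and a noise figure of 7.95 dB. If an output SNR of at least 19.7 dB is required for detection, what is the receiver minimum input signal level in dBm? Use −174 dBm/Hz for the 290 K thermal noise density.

−70.5 dBm

Sensitivity = −174 + 10 log₁₀(B) + NF + SNR_min
= −174 + 75.81 + 7.95 + 19.7
= −70.54 dBm → −70.5 dBm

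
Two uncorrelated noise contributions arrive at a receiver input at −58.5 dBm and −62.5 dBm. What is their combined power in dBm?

Convert to linear, add, convert back:
P₁ = 1.41×10⁻⁹ W, P₂ = 5.62×10⁻¹⁰ W
P_tot = 1.97×10⁻⁹ W → 10 log₁₀(P_tot / 10⁻³) = −57.0 dBm

−57.0 dBm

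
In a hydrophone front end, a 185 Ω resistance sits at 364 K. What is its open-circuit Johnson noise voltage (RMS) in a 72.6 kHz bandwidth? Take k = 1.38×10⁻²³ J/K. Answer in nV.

519 nV

V_n = √(4kTRB)
4kTRB = 4 × 1.38×10⁻²³ × 364 × 1.85×10² × 7.26×10⁴ = 2.70×10⁻¹³ V²
V_n = √(2.70×10⁻¹³) = 5.19×10⁻⁷ V = 519 nV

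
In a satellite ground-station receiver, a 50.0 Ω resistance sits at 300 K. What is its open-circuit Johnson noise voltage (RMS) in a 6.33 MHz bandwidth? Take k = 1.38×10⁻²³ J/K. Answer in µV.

V_n = √(4kTRB)
4kTRB = 4 × 1.38×10⁻²³ × 300 × 5.00×10¹ × 6.33×10⁶ = 5.24×10⁻¹² V²
V_n = √(5.24×10⁻¹²) = 2.29×10⁻⁶ V = 2.29 µV

2.29 µV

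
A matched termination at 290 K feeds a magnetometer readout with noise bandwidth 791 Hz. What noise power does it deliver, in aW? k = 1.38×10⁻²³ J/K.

3.17 aW

P_n = kTB = 1.38×10⁻²³ × 290 × 7.91×10² = 3.17×10⁻¹⁸ W = 3.17 aW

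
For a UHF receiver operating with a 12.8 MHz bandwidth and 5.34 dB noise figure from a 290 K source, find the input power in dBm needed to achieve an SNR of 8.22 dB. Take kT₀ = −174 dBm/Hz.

Sensitivity = −174 + 10 log₁₀(B) + NF + SNR_min
= −174 + 71.07 + 5.34 + 8.22
= −89.37 dBm → −89.4 dBm

−89.4 dBm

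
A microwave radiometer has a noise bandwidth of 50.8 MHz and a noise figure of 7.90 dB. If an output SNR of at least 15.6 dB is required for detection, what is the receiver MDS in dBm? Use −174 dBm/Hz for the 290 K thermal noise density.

Sensitivity = −174 + 10 log₁₀(B) + NF + SNR_min
= −174 + 77.06 + 7.90 + 15.6
= −73.44 dBm → −73.4 dBm

−73.4 dBm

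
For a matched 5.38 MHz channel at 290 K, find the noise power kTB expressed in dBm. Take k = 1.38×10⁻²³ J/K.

−106.7 dBm

P_n = kTB = 1.38×10⁻²³ × 290 × 5.38×10⁶ = 2.15×10⁻¹⁴ W
In dBm: 10 log₁₀(2.15×10⁻¹⁴ / 10⁻³) = −106.7 dBm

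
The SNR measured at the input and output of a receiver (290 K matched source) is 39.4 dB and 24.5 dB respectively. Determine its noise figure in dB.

NF (dB) = SNR_in(dB) − SNR_out(dB) when the source is at T₀
NF = 39.4 − 24.5 = 14.9 dB

14.9 dB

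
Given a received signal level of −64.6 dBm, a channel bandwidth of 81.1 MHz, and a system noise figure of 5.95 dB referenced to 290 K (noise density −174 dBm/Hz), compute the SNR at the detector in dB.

24.4 dB

Noise floor: N = −174 + 10 log₁₀(B) + NF
10 log₁₀(8.11×10⁷) = 79.09 dB
N = −174 + 79.09 + 5.95 = −88.96 dBm
SNR = P_sig − N = −64.6 − (−88.96) = 24.36 dB → 24.4 dB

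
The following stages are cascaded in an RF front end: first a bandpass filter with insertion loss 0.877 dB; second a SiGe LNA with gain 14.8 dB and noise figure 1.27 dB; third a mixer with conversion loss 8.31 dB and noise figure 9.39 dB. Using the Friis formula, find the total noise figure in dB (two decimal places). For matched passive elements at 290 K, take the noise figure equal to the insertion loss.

2.90 dB

Convert to linear (a loss of L dB is a gain of −L dB): F_i = 10^(NF_i/10), G_i = 10^(G_i,dB/10)
  Stage 1: F_1 = 10^(0.877/10) = 1.224, G_1 = 10^(−0.877/10) = 0.8171
  Stage 2: F_2 = 10^(1.27/10) = 1.340, G_2 = 10^(14.8/10) = 30.20
  Stage 3: F_3 = 10^(9.39/10) = 8.690, G_3 = 10^(−8.31/10) = 0.1476
Friis cascade:
  F = 1.224 + (1.340 − 1)/0.8171 + (8.690 − 1)/24.68 = 1.951
NF = 10 log₁₀(1.951) = 2.90 dB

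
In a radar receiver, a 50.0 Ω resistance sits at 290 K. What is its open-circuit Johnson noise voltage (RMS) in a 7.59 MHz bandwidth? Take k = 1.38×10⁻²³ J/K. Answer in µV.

2.46 µV

V_n = √(4kTRB)
4kTRB = 4 × 1.38×10⁻²³ × 290 × 5.00×10¹ × 7.59×10⁶ = 6.08×10⁻¹² V²
V_n = √(6.08×10⁻¹²) = 2.46×10⁻⁶ V = 2.46 µV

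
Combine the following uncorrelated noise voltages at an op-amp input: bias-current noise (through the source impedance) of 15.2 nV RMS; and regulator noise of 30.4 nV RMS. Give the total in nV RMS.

34.0 nV

Uncorrelated sources add in power (mean-square): V_tot = √(ΣV_i²)
V_tot = √[(1.52×10⁻⁸)² + (3.04×10⁻⁸)²] = 3.40×10⁻⁸ V = 34.0 nV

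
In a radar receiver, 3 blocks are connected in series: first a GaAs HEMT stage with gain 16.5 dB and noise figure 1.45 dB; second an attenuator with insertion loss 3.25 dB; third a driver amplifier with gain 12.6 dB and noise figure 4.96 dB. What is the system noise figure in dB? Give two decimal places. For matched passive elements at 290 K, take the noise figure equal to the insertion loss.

1.82 dB

Convert to linear (a loss of L dB is a gain of −L dB): F_i = 10^(NF_i/10), G_i = 10^(G_i,dB/10)
  Stage 1: F_1 = 10^(1.45/10) = 1.396, G_1 = 10^(16.5/10) = 44.67
  Stage 2: F_2 = 10^(3.25/10) = 2.113, G_2 = 10^(−3.25/10) = 0.4732
  Stage 3: F_3 = 10^(4.96/10) = 3.133, G_3 = 10^(12.6/10) = 18.20
Friis cascade:
  F = 1.396 + (2.113 − 1)/44.67 + (3.133 − 1)/21.13 = 1.522
NF = 10 log₁₀(1.522) = 1.82 dB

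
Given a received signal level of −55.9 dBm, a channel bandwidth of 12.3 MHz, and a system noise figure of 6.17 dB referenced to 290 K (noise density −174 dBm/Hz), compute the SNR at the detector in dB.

Noise floor: N = −174 + 10 log₁₀(B) + NF
10 log₁₀(1.23×10⁷) = 70.9 dB
N = −174 + 70.9 + 6.17 = −96.93 dBm
SNR = P_sig − N = −55.9 − (−96.93) = 41.03 dB → 41.0 dB

41.0 dB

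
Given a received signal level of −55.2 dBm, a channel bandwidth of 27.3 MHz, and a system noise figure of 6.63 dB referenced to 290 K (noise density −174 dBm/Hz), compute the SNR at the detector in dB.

Noise floor: N = −174 + 10 log₁₀(B) + NF
10 log₁₀(2.73×10⁷) = 74.36 dB
N = −174 + 74.36 + 6.63 = −93.01 dBm
SNR = P_sig − N = −55.2 − (−93.01) = 37.81 dB → 37.8 dB

37.8 dB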